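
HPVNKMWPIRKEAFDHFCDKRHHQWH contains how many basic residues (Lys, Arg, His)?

10

Matching residues: H1, K5, R10, K11, H16, K20, R21, H22, H23, H26.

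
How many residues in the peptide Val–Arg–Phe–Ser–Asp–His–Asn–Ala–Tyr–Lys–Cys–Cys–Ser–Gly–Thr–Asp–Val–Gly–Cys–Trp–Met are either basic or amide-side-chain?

4

Basic: H, K, R. Amide-side-chain: N, Q.
Basic residues here: Arg2, His6, Lys10 (3).
Amide-side-chain residues here: Asn7 (1).
The two groups share no amino acid, so total = 3 + 1 = 4.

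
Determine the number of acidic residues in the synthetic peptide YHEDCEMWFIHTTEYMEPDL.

The acidic residues are Asp (D) and Glu (E), whose side chains end in a carboxylate group.
Matching residues: E3, D4, E6, E14, E17, D19.

6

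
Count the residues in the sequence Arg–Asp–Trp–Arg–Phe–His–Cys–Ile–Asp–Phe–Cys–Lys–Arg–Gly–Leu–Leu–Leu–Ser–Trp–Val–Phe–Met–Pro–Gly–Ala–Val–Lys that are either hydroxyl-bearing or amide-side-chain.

1

Hydroxyl-bearing: S, T, Y. Amide-side-chain: N, Q.
Hydroxyl-bearing residues here: Ser18 (1).
Amide-side-chain residues here: none (0).
The two groups share no amino acid, so total = 1 + 0 = 1.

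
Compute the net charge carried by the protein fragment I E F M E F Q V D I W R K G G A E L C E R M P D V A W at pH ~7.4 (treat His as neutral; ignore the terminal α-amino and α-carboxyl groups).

The side chains ionized at physiological pH are Lys/Arg (+1) and Asp/Glu (−1); with His treated as neutral, nothing else contributes.
Positive (K, R): R12, K13, R21 → +3.
Negative (D, E): E2, E5, D9, E17, E20, D24 → −6.
Net charge = (+3) + (−6) = −3.

-3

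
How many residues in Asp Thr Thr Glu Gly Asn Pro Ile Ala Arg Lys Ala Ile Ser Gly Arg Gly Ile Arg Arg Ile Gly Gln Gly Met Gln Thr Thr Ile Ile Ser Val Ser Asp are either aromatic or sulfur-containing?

1

Aromatic: F, W, Y. Sulfur-containing: C, M.
Aromatic residues here: none (0).
Sulfur-containing residues here: Met25 (1).
The two groups share no amino acid, so total = 0 + 1 = 1.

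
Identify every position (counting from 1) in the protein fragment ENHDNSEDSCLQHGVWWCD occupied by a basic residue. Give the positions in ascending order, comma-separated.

3, 13

The basic amino acids are Lys (K), Arg (R), and His (H).
Matching residues: H3, H13.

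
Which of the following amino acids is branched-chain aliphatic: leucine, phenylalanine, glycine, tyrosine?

leucine

The BCAAs are Val, Leu, and Ile — aliphatic side chains with a branch point.
Of the listed options, only leucine belongs to this group.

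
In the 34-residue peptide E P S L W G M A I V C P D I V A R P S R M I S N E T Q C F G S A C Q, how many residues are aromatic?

2

Phenylalanine (F), tryptophan (W), and tyrosine (Y) have aromatic ring side chains.
Matching residues: W5, F29.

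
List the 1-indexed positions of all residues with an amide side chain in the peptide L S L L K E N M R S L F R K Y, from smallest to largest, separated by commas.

The amide-side-chain residues are Asn (N) and Gln (Q).
Matching residues: N7.

7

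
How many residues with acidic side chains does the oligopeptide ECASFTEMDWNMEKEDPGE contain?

The acidic residues are Asp (D) and Glu (E), whose side chains end in a carboxylate group.
Matching residues: E1, E7, D9, E13, E15, D16, E19.

7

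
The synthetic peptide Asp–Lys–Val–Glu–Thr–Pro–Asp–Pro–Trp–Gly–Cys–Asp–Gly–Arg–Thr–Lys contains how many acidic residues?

Only D (aspartate) and E (glutamate) carry a side-chain carboxylic acid.
Matching residues: Asp1, Glu4, Asp7, Asp12.

4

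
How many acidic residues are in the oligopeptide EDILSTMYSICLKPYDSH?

3

Only D (aspartate) and E (glutamate) carry a side-chain carboxylic acid.
Matching residues: E1, D2, D16.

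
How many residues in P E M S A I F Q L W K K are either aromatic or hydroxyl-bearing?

Aromatic: F, W, Y. Hydroxyl-bearing: S, T, Y.
Aromatic residues here: F7, W10 (2).
Hydroxyl-bearing residues here: S4 (1).
(Y belongs to both groups, but none appear in this sequence.) Total = 2 + 1 = 3.

3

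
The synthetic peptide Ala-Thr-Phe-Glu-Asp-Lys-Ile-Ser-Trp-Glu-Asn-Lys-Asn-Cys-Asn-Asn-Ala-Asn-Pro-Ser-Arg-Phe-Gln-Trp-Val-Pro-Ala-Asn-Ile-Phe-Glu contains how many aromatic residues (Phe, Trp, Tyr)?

5

Matching residues: Phe3, Trp9, Phe22, Trp24, Phe30.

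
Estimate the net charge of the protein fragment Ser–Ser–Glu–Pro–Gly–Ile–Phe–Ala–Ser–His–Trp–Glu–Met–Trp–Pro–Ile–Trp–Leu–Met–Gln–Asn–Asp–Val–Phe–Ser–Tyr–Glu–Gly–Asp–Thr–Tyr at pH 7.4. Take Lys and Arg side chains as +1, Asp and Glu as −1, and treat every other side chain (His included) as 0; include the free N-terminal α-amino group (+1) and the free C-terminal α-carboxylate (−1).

-5

Positive (K, R): none → +0.
Negative (D, E): Glu3, Glu12, Asp22, Glu27, Asp29 → −5.
The N-terminus (+1) and C-terminus (−1) cancel.
Net charge = (+0) + (−5) = −5.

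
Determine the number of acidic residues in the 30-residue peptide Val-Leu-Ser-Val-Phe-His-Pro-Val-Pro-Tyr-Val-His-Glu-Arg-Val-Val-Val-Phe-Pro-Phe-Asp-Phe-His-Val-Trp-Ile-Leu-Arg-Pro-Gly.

2

Only D (aspartate) and E (glutamate) carry a side-chain carboxylic acid.
Matching residues: Glu13, Asp21.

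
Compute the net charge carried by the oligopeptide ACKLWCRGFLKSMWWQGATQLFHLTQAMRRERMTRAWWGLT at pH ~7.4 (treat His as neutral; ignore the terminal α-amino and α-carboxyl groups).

+6

Near pH 7.4, K and R contribute +1 each, D and E contribute −1 each, and every other side chain (His included, as stated) is uncharged.
Positive (K, R): K3, R7, K11, R29, R30, R32, R35 → +7.
Negative (D, E): E31 → −1.
Net charge = (+7) + (−1) = +6.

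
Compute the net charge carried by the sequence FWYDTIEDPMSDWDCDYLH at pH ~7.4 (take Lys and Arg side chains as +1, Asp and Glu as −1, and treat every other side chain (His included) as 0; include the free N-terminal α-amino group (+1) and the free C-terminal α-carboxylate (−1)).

Positive (K, R): none → +0.
Negative (D, E): D4, E7, D8, D12, D14, D16 → −6.
The N-terminus (+1) and C-terminus (−1) cancel.
Net charge = (+0) + (−6) = −6.

-6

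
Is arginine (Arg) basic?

K, R, and H are the three residues with basic side chains (ε-amine, guanidinium, and imidazole respectively).
Arginine is in this group.

Yes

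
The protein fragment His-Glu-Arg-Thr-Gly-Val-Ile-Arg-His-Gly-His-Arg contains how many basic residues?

The basic amino acids are Lys (K), Arg (R), and His (H).
Matching residues: His1, Arg3, Arg8, His9, His11, Arg12.

6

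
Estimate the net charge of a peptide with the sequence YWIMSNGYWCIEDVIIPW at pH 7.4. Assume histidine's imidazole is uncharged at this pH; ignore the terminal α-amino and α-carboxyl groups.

At pH ~7.4 the Lys and Arg side chains are protonated (+1), the Asp and Glu side chains are deprotonated (−1), and with His taken as neutral all other side chains carry no charge.
Positive (K, R): none → +0.
Negative (D, E): E12, D13 → −2.
Net charge = (+0) + (−2) = −2.

-2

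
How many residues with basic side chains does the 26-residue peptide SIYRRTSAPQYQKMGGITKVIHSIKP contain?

6

Lysine (K), arginine (R), and histidine (H) have basic, nitrogen-containing side chains.
Matching residues: R4, R5, K13, K19, H22, K25.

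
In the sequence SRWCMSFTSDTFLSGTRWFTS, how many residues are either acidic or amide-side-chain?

1

Acidic: D, E. Amide-side-chain: N, Q.
Acidic residues here: D10 (1).
Amide-side-chain residues here: none (0).
The two groups share no amino acid, so total = 1 + 0 = 1.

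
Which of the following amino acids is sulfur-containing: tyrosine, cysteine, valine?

cysteine

Cysteine (C, thiol) and methionine (M, thioether) are the two sulfur-containing amino acids.
Of the listed options, only cysteine belongs to this group.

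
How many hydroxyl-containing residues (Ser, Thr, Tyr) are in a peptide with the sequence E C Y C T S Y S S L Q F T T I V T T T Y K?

Matching residues: Y3, T5, S6, Y7, S8, S9, T13, T14, T17, T18, T19, Y20.

12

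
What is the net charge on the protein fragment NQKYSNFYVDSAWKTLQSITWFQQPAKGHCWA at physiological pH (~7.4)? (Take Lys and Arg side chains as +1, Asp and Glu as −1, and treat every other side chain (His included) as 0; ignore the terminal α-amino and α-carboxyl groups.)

+2

Positive (K, R): K3, K14, K27 → +3.
Negative (D, E): D10 → −1.
Net charge = (+3) + (−1) = +2.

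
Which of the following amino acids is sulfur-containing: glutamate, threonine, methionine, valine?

methionine

Only Cys (C) and Met (M) have a sulfur atom in the side chain.
Of the listed options, only methionine belongs to this group.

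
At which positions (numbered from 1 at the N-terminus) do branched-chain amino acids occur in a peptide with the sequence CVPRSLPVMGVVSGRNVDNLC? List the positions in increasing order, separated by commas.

2, 6, 8, 11, 12, 17, 20

V, L, and I make up the branched-chain aliphatic group.
Matching residues: V2, L6, V8, V11, V12, V17, L20.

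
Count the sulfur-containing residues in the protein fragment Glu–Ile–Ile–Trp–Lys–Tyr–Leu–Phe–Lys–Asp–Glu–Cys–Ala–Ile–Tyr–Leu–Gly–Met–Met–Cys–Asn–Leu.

Only Cys (C) and Met (M) have a sulfur atom in the side chain.
Matching residues: Cys12, Met18, Met19, Cys20.

4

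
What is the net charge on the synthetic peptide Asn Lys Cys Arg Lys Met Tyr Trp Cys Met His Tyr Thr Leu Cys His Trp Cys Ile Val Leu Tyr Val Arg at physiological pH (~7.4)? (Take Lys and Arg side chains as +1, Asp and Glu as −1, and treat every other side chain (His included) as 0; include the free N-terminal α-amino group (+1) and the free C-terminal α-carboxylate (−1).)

+4

Positive (K, R): Lys2, Arg4, Lys5, Arg24 → +4.
Negative (D, E): none → −0.
The N-terminus (+1) and C-terminus (−1) cancel.
Net charge = (+4) + (−0) = +4.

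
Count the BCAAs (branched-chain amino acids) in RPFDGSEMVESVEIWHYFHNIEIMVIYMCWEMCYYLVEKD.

V, L, and I make up the branched-chain aliphatic group.
Matching residues: V9, V12, I14, I21, I23, V25, I26, L36, V37.

9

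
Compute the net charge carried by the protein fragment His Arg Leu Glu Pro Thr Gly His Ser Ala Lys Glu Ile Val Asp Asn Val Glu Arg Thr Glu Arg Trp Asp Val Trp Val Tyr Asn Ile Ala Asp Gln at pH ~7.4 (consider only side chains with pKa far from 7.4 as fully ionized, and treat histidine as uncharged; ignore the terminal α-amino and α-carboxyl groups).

The side chains ionized at physiological pH are Lys/Arg (+1) and Asp/Glu (−1); with His treated as neutral, nothing else contributes.
Positive (K, R): Arg2, Lys11, Arg19, Arg22 → +4.
Negative (D, E): Glu4, Glu12, Asp15, Glu18, Glu21, Asp24, Asp32 → −7.
Net charge = (+4) + (−7) = −3.

-3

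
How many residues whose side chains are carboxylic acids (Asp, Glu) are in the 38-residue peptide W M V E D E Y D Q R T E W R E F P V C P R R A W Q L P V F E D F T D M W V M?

9

Matching residues: E4, D5, E6, D8, E12, E15, E30, D31, D34.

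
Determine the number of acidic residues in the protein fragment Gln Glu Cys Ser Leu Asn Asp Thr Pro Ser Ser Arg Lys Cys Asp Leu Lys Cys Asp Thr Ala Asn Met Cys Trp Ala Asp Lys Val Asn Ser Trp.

5

The acidic residues are Asp (D) and Glu (E), whose side chains end in a carboxylate group.
Matching residues: Glu2, Asp7, Asp15, Asp19, Asp27.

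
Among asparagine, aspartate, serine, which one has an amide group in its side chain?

The amide-side-chain residues are Asn (N) and Gln (Q).
Of the listed options, only asparagine belongs to this group.

asparagine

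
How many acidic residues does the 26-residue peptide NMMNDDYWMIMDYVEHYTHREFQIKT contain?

Aspartate (D) and glutamate (E) have carboxylic-acid side chains and are the acidic amino acids.
Matching residues: D5, D6, D12, E15, E21.

5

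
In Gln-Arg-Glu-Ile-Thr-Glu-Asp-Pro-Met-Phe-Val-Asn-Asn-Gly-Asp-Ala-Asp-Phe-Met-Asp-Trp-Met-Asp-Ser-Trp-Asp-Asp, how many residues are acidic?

The acidic residues are Asp (D) and Glu (E), whose side chains end in a carboxylate group.
Matching residues: Glu3, Glu6, Asp7, Asp15, Asp17, Asp20, Asp23, Asp26, Asp27.

9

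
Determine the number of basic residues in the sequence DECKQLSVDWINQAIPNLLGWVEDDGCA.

1

The basic amino acids are Lys (K), Arg (R), and His (H).
Matching residues: K4.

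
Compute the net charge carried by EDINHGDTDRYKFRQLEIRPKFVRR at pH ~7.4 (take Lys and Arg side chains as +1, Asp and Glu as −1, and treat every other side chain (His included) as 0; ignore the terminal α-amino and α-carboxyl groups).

Positive (K, R): R10, K12, R14, R19, K21, R24, R25 → +7.
Negative (D, E): E1, D2, D7, D9, E17 → −5.
Net charge = (+7) + (−5) = +2.

+2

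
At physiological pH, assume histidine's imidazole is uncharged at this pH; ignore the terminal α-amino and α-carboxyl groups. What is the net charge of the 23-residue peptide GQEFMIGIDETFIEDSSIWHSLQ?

-5

At pH ~7.4 the Lys and Arg side chains are protonated (+1), the Asp and Glu side chains are deprotonated (−1), and with His taken as neutral all other side chains carry no charge.
Positive (K, R): none → +0.
Negative (D, E): E3, D9, E10, E14, D15 → −5.
Net charge = (+0) + (−5) = −5.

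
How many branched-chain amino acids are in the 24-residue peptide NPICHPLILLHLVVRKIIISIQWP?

V, L, and I make up the branched-chain aliphatic group.
Matching residues: I3, L7, I8, L9, L10, L12, V13, V14, I17, I18, I19, I21.

12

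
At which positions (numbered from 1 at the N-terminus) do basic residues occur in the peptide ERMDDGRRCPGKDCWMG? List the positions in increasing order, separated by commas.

2, 7, 8, 12

The basic amino acids are Lys (K), Arg (R), and His (H).
Matching residues: R2, R7, R8, K12.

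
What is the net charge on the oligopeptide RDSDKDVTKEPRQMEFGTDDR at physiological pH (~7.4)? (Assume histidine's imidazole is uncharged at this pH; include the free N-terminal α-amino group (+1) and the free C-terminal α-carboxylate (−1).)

At pH ~7.4 the Lys and Arg side chains are protonated (+1), the Asp and Glu side chains are deprotonated (−1), and with His taken as neutral all other side chains carry no charge.
Positive (K, R): R1, K5, K9, R12, R21 → +5.
Negative (D, E): D2, D4, D6, E10, E15, D19, D20 → −7.
The N-terminus (+1) and C-terminus (−1) cancel.
Net charge = (+5) + (−7) = −2.

-2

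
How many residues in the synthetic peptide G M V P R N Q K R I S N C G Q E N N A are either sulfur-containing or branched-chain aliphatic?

4

Sulfur-containing: C, M. Branched-chain aliphatic: I, L, V.
Sulfur-containing residues here: M2, C13 (2).
Branched-chain aliphatic residues here: V3, I10 (2).
The two groups share no amino acid, so total = 2 + 2 = 4.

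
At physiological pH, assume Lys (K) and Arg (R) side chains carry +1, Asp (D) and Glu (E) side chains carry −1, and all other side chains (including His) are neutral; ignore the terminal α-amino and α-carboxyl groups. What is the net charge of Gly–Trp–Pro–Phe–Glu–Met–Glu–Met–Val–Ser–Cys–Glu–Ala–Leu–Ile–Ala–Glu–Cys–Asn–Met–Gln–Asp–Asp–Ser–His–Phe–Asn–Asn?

Positive (K, R): none → +0.
Negative (D, E): Glu5, Glu7, Glu12, Glu17, Asp22, Asp23 → −6.
Net charge = (+0) + (−6) = −6.

-6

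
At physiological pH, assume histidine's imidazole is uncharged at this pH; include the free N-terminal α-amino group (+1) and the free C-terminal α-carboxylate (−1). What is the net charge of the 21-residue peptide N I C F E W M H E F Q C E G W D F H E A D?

-6

Near pH 7.4, K and R contribute +1 each, D and E contribute −1 each, and every other side chain (His included, as stated) is uncharged.
Positive (K, R): none → +0.
Negative (D, E): E5, E9, E13, D16, E19, D21 → −6.
The N-terminus (+1) and C-terminus (−1) cancel.
Net charge = (+0) + (−6) = −6.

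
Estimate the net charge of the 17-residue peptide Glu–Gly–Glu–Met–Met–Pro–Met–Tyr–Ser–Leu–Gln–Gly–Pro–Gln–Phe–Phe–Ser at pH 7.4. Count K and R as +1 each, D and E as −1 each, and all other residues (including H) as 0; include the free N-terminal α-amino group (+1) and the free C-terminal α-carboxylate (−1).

Positive (K, R): none → +0.
Negative (D, E): Glu1, Glu3 → −2.
The N-terminus (+1) and C-terminus (−1) cancel.
Net charge = (+0) + (−2) = −2.

-2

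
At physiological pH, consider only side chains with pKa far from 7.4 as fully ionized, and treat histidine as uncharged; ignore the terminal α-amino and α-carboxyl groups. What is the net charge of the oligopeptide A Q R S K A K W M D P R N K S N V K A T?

The side chains ionized at physiological pH are Lys/Arg (+1) and Asp/Glu (−1); with His treated as neutral, nothing else contributes.
Positive (K, R): R3, K5, K7, R12, K14, K18 → +6.
Negative (D, E): D10 → −1.
Net charge = (+6) + (−1) = +5.

+5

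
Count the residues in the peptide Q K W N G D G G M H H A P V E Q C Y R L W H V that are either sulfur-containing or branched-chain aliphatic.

5

Sulfur-containing: C, M. Branched-chain aliphatic: I, L, V.
Sulfur-containing residues here: M9, C17 (2).
Branched-chain aliphatic residues here: V14, L20, V23 (3).
The two groups share no amino acid, so total = 2 + 3 = 5.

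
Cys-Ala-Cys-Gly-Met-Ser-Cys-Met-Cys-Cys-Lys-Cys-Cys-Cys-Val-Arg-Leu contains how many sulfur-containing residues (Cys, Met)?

Matching residues: Cys1, Cys3, Met5, Cys7, Met8, Cys9, Cys10, Cys12, Cys13, Cys14.

10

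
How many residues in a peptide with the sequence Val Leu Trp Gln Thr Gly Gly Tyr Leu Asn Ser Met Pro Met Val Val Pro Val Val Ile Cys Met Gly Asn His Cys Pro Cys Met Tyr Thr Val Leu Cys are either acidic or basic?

Acidic: D, E. Basic: H, K, R.
Acidic residues here: none (0).
Basic residues here: His25 (1).
The two groups share no amino acid, so total = 0 + 1 = 1.

1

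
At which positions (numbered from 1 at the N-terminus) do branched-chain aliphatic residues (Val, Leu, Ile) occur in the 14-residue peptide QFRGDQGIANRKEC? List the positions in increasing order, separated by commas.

8

Matching residues: I8.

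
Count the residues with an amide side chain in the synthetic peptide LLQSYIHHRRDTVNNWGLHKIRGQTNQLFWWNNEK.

Asparagine (N) and glutamine (Q) have uncharged amide side chains.
Matching residues: Q3, N14, N15, Q24, N26, Q27, N32, N33.

8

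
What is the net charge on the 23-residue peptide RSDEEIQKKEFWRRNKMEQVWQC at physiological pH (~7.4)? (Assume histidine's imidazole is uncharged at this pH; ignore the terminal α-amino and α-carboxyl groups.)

At pH ~7.4 the Lys and Arg side chains are protonated (+1), the Asp and Glu side chains are deprotonated (−1), and with His taken as neutral all other side chains carry no charge.
Positive (K, R): R1, K8, K9, R13, R14, K16 → +6.
Negative (D, E): D3, E4, E5, E10, E18 → −5.
Net charge = (+6) + (−5) = +1.

+1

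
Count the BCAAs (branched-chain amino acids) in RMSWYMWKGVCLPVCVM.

4

Valine (V), leucine (L), and isoleucine (I) are the branched-chain amino acids.
Matching residues: V10, L12, V14, V16.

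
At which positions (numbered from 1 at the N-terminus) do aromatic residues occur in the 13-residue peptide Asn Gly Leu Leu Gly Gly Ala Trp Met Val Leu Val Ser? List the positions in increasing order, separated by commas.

F, W, and Y each carry an aromatic ring on the side chain.
Matching residues: Trp8.

8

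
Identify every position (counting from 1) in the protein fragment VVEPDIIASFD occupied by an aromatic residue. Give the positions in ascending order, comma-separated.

The aromatic amino acids are Phe (F, benzyl), Trp (W, indole), and Tyr (Y, phenol).
Matching residues: F10.

10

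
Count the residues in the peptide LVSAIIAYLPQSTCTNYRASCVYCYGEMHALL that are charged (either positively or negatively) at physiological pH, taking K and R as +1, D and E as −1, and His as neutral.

Charged side chains at pH ~7.4: K, R (positive); D, E (negative).
Matching residues: R18, E27.

2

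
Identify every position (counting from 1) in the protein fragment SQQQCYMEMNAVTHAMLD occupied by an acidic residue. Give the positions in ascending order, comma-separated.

8, 18

The acidic residues are Asp (D) and Glu (E), whose side chains end in a carboxylate group.
Matching residues: E8, D18.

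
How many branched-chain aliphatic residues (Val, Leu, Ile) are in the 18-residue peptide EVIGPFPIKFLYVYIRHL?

7

Matching residues: V2, I3, I8, L11, V13, I15, L18.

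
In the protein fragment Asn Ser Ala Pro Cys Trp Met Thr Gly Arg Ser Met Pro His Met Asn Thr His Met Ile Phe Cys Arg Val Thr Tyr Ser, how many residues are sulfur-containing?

Cysteine (C, thiol) and methionine (M, thioether) are the two sulfur-containing amino acids.
Matching residues: Cys5, Met7, Met12, Met15, Met19, Cys22.

6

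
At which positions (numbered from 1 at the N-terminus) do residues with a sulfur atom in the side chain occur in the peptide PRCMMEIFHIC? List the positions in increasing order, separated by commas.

The sulfur-bearing residues are cysteine (–SH) and methionine (–S–CH₃).
Matching residues: C3, M4, M5, C11.

3, 4, 5, 11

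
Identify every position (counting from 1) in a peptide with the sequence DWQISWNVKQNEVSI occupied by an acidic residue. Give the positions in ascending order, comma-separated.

Aspartate (D) and glutamate (E) have carboxylic-acid side chains and are the acidic amino acids.
Matching residues: D1, E12.

1, 12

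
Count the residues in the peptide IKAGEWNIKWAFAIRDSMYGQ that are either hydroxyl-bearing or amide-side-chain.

Hydroxyl-bearing: S, T, Y. Amide-side-chain: N, Q.
Hydroxyl-bearing residues here: S17, Y19 (2).
Amide-side-chain residues here: N7, Q21 (2).
The two groups share no amino acid, so total = 2 + 2 = 4.

4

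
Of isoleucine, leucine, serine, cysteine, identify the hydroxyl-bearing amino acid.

serine

Serine (S), threonine (T), and tyrosine (Y) each carry a hydroxyl group on the side chain.
Of the listed options, only serine belongs to this group.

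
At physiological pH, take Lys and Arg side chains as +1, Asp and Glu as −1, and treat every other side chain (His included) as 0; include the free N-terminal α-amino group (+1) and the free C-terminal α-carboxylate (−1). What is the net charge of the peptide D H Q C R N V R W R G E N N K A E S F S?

Positive (K, R): R5, R8, R10, K15 → +4.
Negative (D, E): D1, E12, E17 → −3.
The N-terminus (+1) and C-terminus (−1) cancel.
Net charge = (+4) + (−3) = +1.

+1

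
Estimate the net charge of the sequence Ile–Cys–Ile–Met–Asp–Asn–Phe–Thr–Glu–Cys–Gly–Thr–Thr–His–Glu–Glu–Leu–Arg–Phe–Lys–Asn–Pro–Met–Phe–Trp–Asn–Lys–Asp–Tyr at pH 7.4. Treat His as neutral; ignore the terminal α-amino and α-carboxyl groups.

-2

The side chains ionized at physiological pH are Lys/Arg (+1) and Asp/Glu (−1); with His treated as neutral, nothing else contributes.
Positive (K, R): Arg18, Lys20, Lys27 → +3.
Negative (D, E): Asp5, Glu9, Glu15, Glu16, Asp28 → −5.
Net charge = (+3) + (−5) = −2.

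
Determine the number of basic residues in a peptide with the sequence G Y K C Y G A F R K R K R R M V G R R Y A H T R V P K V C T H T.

13

Lysine (K), arginine (R), and histidine (H) have basic, nitrogen-containing side chains.
Matching residues: K3, R9, K10, R11, K12, R13, R14, R18, R19, H22, R24, K27, H31.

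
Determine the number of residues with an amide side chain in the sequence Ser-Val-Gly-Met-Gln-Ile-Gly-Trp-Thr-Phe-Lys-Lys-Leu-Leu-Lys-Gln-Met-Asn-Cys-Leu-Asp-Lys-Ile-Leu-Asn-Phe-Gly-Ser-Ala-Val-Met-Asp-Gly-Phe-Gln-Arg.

5

Only N (asparagine) and Q (glutamine) carry a side-chain carboxamide.
Matching residues: Gln5, Gln16, Asn18, Asn25, Gln35.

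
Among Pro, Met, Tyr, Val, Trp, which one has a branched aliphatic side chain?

Val

Valine (V), leucine (L), and isoleucine (I) are the branched-chain amino acids.
Of the listed options, only Val belongs to this group.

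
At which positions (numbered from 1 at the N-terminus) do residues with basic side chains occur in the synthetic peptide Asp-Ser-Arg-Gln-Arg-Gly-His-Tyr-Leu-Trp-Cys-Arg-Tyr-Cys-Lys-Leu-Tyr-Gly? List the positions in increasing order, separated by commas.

Lysine (K), arginine (R), and histidine (H) have basic, nitrogen-containing side chains.
Matching residues: Arg3, Arg5, His7, Arg12, Lys15.

3, 5, 7, 12, 15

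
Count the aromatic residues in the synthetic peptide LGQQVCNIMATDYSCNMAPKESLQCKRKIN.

1

Phenylalanine (F), tryptophan (W), and tyrosine (Y) have aromatic ring side chains.
Matching residues: Y13.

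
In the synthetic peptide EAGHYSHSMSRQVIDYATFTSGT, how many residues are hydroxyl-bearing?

S, T, and Y are the three residues with a side-chain hydroxyl.
Matching residues: Y5, S6, S8, S10, Y16, T18, T20, S21, T23.

9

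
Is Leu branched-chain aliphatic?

Valine (V), leucine (L), and isoleucine (I) are the branched-chain amino acids.
Leucine is in this group.

Yes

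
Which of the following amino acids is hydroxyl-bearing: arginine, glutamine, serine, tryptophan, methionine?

serine

The –OH-bearing residues are Ser, Thr (aliphatic alcohols), and Tyr (phenol).
Of the listed options, only serine belongs to this group.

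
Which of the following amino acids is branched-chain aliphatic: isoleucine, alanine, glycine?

V, L, and I make up the branched-chain aliphatic group.
Of the listed options, only isoleucine belongs to this group.

isoleucine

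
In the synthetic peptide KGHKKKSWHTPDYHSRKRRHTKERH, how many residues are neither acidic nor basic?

8

Acidic: D, E. Basic: K, R, H. All other residues are neither.
Matching residues: G2, S7, W8, T10, P11, Y13, S15, T21.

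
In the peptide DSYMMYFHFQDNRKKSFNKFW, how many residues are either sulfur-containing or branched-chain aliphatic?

Sulfur-containing: C, M. Branched-chain aliphatic: I, L, V.
Sulfur-containing residues here: M4, M5 (2).
Branched-chain aliphatic residues here: none (0).
The two groups share no amino acid, so total = 2 + 0 = 2.

2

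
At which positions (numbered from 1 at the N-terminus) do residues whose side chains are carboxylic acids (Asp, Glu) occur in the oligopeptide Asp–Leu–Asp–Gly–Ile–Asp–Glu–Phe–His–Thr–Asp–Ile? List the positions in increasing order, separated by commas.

Matching residues: Asp1, Asp3, Asp6, Glu7, Asp11.

1, 3, 6, 7, 11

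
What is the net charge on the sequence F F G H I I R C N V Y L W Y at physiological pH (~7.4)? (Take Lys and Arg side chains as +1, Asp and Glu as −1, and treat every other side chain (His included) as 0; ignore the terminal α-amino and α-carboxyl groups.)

+1

Positive (K, R): R7 → +1.
Negative (D, E): none → −0.
Net charge = (+1) + (−0) = +1.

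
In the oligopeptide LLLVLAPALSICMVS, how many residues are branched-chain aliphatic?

8

The BCAAs are Val, Leu, and Ile — aliphatic side chains with a branch point.
Matching residues: L1, L2, L3, V4, L5, L9, I11, V14.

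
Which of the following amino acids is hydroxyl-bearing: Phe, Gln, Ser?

Ser

S, T, and Y are the three residues with a side-chain hydroxyl.
Of the listed options, only Ser belongs to this group.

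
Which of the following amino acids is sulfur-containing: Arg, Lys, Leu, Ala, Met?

Only Cys (C) and Met (M) have a sulfur atom in the side chain.
Of the listed options, only Met belongs to this group.

Met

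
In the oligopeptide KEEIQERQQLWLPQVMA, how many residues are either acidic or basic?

5

Acidic: D, E. Basic: H, K, R.
Acidic residues here: E2, E3, E6 (3).
Basic residues here: K1, R7 (2).
The two groups share no amino acid, so total = 3 + 2 = 5.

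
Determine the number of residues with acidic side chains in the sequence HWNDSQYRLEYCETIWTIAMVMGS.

Aspartate (D) and glutamate (E) have carboxylic-acid side chains and are the acidic amino acids.
Matching residues: D4, E10, E13.

3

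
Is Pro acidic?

No

Only D (aspartate) and E (glutamate) carry a side-chain carboxylic acid.
Proline is not in this group.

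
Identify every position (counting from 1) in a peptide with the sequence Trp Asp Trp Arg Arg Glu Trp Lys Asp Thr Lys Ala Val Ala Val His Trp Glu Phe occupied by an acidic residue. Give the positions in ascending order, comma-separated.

Aspartate (D) and glutamate (E) have carboxylic-acid side chains and are the acidic amino acids.
Matching residues: Asp2, Glu6, Asp9, Glu18.

2, 6, 9, 18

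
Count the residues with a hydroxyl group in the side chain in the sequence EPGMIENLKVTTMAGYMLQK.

The –OH-bearing residues are Ser, Thr (aliphatic alcohols), and Tyr (phenol).
Matching residues: T11, T12, Y16.

3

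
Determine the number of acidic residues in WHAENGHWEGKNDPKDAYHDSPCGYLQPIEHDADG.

Aspartate (D) and glutamate (E) have carboxylic-acid side chains and are the acidic amino acids.
Matching residues: E4, E9, D13, D16, D20, E30, D32, D34.

8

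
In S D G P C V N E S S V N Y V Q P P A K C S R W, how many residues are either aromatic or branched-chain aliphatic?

5

Aromatic: F, W, Y. Branched-chain aliphatic: I, L, V.
Aromatic residues here: Y13, W23 (2).
Branched-chain aliphatic residues here: V6, V11, V14 (3).
The two groups share no amino acid, so total = 2 + 3 = 5.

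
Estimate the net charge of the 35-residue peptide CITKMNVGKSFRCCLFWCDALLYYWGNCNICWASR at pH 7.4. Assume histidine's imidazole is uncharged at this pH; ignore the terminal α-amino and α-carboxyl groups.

+3

Near pH 7.4, K and R contribute +1 each, D and E contribute −1 each, and every other side chain (His included, as stated) is uncharged.
Positive (K, R): K4, K9, R12, R35 → +4.
Negative (D, E): D19 → −1.
Net charge = (+4) + (−1) = +3.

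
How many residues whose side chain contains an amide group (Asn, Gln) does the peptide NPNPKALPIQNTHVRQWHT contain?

Matching residues: N1, N3, Q10, N11, Q16.

5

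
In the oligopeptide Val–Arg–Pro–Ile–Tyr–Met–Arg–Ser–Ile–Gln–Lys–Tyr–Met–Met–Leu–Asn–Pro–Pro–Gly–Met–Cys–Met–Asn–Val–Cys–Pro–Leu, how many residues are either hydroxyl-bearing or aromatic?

3

Hydroxyl-bearing: S, T, Y. Aromatic: F, W, Y.
Hydroxyl-bearing residues here: Tyr5, Ser8, Tyr12 (3).
Aromatic residues here: Tyr5, Tyr12 (2).
Y is in both groups, so the 2 Y residues must not be double-counted.
Total = 3 + 2 − 2 = 3.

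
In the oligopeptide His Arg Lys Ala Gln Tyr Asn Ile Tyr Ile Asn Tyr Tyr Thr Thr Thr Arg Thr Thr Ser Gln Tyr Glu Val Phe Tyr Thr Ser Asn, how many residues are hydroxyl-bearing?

14

The –OH-bearing residues are Ser, Thr (aliphatic alcohols), and Tyr (phenol).
Matching residues: Tyr6, Tyr9, Tyr12, Tyr13, Thr14, Thr15, Thr16, Thr18, Thr19, Ser20, Tyr22, Tyr26, Thr27, Ser28.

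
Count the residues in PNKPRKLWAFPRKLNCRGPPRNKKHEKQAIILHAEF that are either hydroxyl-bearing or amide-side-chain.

4

Hydroxyl-bearing: S, T, Y. Amide-side-chain: N, Q.
Hydroxyl-bearing residues here: none (0).
Amide-side-chain residues here: N2, N15, N22, Q28 (4).
The two groups share no amino acid, so total = 0 + 4 = 4.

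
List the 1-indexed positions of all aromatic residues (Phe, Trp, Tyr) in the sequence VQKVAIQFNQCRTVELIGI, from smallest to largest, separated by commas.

8

Matching residues: F8.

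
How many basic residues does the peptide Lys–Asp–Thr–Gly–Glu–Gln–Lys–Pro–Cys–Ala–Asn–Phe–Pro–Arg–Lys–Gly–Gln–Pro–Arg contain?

5

The basic amino acids are Lys (K), Arg (R), and His (H).
Matching residues: Lys1, Lys7, Arg14, Lys15, Arg19.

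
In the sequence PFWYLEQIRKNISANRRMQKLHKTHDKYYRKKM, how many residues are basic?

12

K, R, and H are the three residues with basic side chains (ε-amine, guanidinium, and imidazole respectively).
Matching residues: R9, K10, R16, R17, K20, H22, K23, H25, K27, R30, K31, K32.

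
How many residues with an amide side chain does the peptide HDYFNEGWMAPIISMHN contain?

Only N (asparagine) and Q (glutamine) carry a side-chain carboxamide.
Matching residues: N5, N17.

2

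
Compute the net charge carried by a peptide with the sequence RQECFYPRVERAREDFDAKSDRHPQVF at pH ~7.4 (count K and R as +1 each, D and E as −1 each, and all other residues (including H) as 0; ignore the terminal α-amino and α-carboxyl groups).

0

Positive (K, R): R1, R8, R11, R13, K19, R22 → +6.
Negative (D, E): E3, E10, E14, D15, D17, D21 → −6.
Net charge = (+6) + (−6) = 0.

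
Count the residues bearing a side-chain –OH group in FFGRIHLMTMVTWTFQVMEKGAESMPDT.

5

The –OH-bearing residues are Ser, Thr (aliphatic alcohols), and Tyr (phenol).
Matching residues: T9, T12, T14, S24, T28.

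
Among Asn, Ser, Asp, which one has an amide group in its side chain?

Asn

Only N (asparagine) and Q (glutamine) carry a side-chain carboxamide.
Of the listed options, only Asn belongs to this group.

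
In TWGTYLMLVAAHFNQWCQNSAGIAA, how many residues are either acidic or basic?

Acidic: D, E. Basic: H, K, R.
Acidic residues here: none (0).
Basic residues here: H12 (1).
The two groups share no amino acid, so total = 0 + 1 = 1.

1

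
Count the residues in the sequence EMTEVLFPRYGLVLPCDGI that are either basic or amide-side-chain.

1

Basic: H, K, R. Amide-side-chain: N, Q.
Basic residues here: R9 (1).
Amide-side-chain residues here: none (0).
The two groups share no amino acid, so total = 1 + 0 = 1.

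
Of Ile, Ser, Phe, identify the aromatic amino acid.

Phe

The aromatic amino acids are Phe (F, benzyl), Trp (W, indole), and Tyr (Y, phenol).
Of the listed options, only Phe belongs to this group.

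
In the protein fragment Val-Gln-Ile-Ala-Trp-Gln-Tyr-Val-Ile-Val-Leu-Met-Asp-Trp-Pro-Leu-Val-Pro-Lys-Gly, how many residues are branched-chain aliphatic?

8

The BCAAs are Val, Leu, and Ile — aliphatic side chains with a branch point.
Matching residues: Val1, Ile3, Val8, Ile9, Val10, Leu11, Leu16, Val17.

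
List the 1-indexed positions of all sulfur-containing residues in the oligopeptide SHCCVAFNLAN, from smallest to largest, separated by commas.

3, 4

Cysteine (C, thiol) and methionine (M, thioether) are the two sulfur-containing amino acids.
Matching residues: C3, C4.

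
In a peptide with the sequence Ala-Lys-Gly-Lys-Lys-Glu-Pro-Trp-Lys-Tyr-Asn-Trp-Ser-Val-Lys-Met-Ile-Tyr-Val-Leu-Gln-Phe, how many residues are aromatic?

5

Phenylalanine (F), tryptophan (W), and tyrosine (Y) have aromatic ring side chains.
Matching residues: Trp8, Tyr10, Trp12, Tyr18, Phe22.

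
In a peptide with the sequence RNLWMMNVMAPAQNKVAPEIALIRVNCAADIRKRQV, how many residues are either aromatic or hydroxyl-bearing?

Aromatic: F, W, Y. Hydroxyl-bearing: S, T, Y.
Aromatic residues here: W4 (1).
Hydroxyl-bearing residues here: none (0).
(Y belongs to both groups, but none appear in this sequence.) Total = 1 + 0 = 1.

1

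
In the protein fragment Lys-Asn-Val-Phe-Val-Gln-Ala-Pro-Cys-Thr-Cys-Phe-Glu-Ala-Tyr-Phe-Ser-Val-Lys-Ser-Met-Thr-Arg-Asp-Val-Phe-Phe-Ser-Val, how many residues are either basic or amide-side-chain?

Basic: H, K, R. Amide-side-chain: N, Q.
Basic residues here: Lys1, Lys19, Arg23 (3).
Amide-side-chain residues here: Asn2, Gln6 (2).
The two groups share no amino acid, so total = 3 + 2 = 5.

5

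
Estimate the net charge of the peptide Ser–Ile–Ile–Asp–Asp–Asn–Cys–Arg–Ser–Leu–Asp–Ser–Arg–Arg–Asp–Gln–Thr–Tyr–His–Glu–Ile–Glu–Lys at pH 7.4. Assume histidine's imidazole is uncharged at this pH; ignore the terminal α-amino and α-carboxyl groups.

Near pH 7.4, K and R contribute +1 each, D and E contribute −1 each, and every other side chain (His included, as stated) is uncharged.
Positive (K, R): Arg8, Arg13, Arg14, Lys23 → +4.
Negative (D, E): Asp4, Asp5, Asp11, Asp15, Glu20, Glu22 → −6.
Net charge = (+4) + (−6) = −2.

-2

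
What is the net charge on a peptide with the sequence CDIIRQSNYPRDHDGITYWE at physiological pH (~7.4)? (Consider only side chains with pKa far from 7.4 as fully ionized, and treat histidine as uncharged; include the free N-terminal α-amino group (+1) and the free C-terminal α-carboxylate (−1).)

At pH ~7.4 the Lys and Arg side chains are protonated (+1), the Asp and Glu side chains are deprotonated (−1), and with His taken as neutral all other side chains carry no charge.
Positive (K, R): R5, R11 → +2.
Negative (D, E): D2, D12, D14, E20 → −4.
The N-terminus (+1) and C-terminus (−1) cancel.
Net charge = (+2) + (−4) = −2.

-2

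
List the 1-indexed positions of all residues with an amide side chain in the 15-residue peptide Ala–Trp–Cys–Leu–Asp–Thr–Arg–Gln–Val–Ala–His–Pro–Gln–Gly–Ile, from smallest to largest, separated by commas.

Asparagine (N) and glutamine (Q) have uncharged amide side chains.
Matching residues: Gln8, Gln13.

8, 13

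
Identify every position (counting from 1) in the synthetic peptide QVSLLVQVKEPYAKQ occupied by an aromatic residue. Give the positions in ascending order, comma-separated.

12

The aromatic amino acids are Phe (F, benzyl), Trp (W, indole), and Tyr (Y, phenol).
Matching residues: Y12.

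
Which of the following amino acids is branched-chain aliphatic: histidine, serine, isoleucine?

Valine (V), leucine (L), and isoleucine (I) are the branched-chain amino acids.
Of the listed options, only isoleucine belongs to this group.

isoleucine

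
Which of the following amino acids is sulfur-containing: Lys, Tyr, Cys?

Cys

Cysteine (C, thiol) and methionine (M, thioether) are the two sulfur-containing amino acids.
Of the listed options, only Cys belongs to this group.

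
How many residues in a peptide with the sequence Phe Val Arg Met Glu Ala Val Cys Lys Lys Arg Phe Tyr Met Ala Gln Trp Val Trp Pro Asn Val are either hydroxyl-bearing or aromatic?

5

Hydroxyl-bearing: S, T, Y. Aromatic: F, W, Y.
Hydroxyl-bearing residues here: Tyr13 (1).
Aromatic residues here: Phe1, Phe12, Tyr13, Trp17, Trp19 (5).
Y is in both groups, so the 1 Y residue must not be double-counted.
Total = 1 + 5 − 1 = 5.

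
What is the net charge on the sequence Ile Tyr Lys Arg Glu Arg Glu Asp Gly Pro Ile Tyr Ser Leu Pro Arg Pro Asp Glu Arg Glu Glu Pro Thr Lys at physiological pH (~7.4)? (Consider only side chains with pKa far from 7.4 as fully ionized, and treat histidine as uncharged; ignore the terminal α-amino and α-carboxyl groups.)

-1

The side chains ionized at physiological pH are Lys/Arg (+1) and Asp/Glu (−1); with His treated as neutral, nothing else contributes.
Positive (K, R): Lys3, Arg4, Arg6, Arg16, Arg20, Lys25 → +6.
Negative (D, E): Glu5, Glu7, Asp8, Asp18, Glu19, Glu21, Glu22 → −7.
Net charge = (+6) + (−7) = −1.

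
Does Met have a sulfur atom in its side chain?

The sulfur-bearing residues are cysteine (–SH) and methionine (–S–CH₃).
Methionine is in this group.

Yes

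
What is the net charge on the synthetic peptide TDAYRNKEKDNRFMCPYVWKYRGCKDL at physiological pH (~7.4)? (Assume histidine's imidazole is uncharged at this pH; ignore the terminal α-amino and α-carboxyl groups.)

Near pH 7.4, K and R contribute +1 each, D and E contribute −1 each, and every other side chain (His included, as stated) is uncharged.
Positive (K, R): R5, K7, K9, R12, K20, R22, K25 → +7.
Negative (D, E): D2, E8, D10, D26 → −4.
Net charge = (+7) + (−4) = +3.

+3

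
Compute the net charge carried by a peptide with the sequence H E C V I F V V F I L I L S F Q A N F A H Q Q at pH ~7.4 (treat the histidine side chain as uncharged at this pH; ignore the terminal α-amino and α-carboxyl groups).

-1

The side chains ionized at physiological pH are Lys/Arg (+1) and Asp/Glu (−1); with His treated as neutral, nothing else contributes.
Positive (K, R): none → +0.
Negative (D, E): E2 → −1.
Net charge = (+0) + (−1) = −1.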